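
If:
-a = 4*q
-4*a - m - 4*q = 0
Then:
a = -4*q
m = 12*q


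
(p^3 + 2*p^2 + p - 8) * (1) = p^3 + 2*p^2 + p - 8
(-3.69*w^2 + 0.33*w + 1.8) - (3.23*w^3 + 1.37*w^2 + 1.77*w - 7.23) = -3.23*w^3 - 5.06*w^2 - 1.44*w + 9.03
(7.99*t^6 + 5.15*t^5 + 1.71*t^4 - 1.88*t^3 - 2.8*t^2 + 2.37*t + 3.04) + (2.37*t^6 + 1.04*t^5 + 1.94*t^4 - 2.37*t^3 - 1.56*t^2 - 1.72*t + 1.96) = 10.36*t^6 + 6.19*t^5 + 3.65*t^4 - 4.25*t^3 - 4.36*t^2 + 0.65*t + 5.0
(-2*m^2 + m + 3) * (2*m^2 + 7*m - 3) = -4*m^4 - 12*m^3 + 19*m^2 + 18*m - 9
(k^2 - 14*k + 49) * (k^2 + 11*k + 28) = k^4 - 3*k^3 - 77*k^2 + 147*k + 1372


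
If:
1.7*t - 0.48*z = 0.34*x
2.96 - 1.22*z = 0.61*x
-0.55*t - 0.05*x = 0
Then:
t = 0.42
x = -4.58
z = 4.71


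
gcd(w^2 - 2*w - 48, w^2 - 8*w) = w - 8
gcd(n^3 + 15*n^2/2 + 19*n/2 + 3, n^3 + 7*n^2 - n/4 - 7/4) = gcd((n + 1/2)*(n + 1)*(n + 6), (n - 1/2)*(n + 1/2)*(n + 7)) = n + 1/2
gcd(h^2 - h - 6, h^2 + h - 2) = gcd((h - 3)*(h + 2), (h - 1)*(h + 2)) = h + 2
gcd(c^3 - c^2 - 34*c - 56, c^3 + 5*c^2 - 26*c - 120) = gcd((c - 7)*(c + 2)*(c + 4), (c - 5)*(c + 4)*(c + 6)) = c + 4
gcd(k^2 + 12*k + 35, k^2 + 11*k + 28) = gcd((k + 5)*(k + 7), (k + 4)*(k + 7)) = k + 7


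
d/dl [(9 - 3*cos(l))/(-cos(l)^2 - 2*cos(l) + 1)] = 3*(cos(l)^2 - 6*cos(l) - 5)*sin(l)/(-sin(l)^2 + 2*cos(l))^2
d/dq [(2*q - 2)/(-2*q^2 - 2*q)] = (q^2 - 2*q - 1)/(q^2*(q^2 + 2*q + 1))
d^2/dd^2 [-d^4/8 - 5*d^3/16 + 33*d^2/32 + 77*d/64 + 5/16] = -3*d^2/2 - 15*d/8 + 33/16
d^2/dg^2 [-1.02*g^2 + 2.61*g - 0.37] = -2.04000000000000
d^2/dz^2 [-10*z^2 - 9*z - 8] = -20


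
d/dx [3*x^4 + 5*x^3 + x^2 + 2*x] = 12*x^3 + 15*x^2 + 2*x + 2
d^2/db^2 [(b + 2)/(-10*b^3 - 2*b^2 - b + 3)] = 2*(-(b + 2)*(30*b^2 + 4*b + 1)^2 + (30*b^2 + 4*b + 2*(b + 2)*(15*b + 1) + 1)*(10*b^3 + 2*b^2 + b - 3))/(10*b^3 + 2*b^2 + b - 3)^3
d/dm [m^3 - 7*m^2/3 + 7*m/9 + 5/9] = 3*m^2 - 14*m/3 + 7/9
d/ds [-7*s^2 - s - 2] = -14*s - 1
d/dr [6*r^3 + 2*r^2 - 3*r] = 18*r^2 + 4*r - 3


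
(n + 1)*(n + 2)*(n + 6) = n^3 + 9*n^2 + 20*n + 12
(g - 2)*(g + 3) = g^2 + g - 6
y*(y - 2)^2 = y^3 - 4*y^2 + 4*y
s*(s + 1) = s^2 + s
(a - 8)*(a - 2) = a^2 - 10*a + 16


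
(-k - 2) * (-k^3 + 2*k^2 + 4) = k^4 - 4*k^2 - 4*k - 8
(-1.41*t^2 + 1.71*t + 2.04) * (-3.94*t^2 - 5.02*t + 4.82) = 5.5554*t^4 + 0.340799999999999*t^3 - 23.418*t^2 - 1.9986*t + 9.8328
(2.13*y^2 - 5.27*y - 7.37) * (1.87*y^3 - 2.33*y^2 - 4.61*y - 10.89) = 3.9831*y^5 - 14.8178*y^4 - 11.3221*y^3 + 18.2711*y^2 + 91.366*y + 80.2593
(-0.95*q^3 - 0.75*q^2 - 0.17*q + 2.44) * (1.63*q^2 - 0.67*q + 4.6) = -1.5485*q^5 - 0.586*q^4 - 4.1446*q^3 + 0.6411*q^2 - 2.4168*q + 11.224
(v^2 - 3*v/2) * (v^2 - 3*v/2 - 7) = v^4 - 3*v^3 - 19*v^2/4 + 21*v/2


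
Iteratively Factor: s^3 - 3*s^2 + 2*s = (s - 1)*(s^2 - 2*s) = s*(s - 1)*(s - 2)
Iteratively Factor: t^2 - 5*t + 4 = (t - 1)*(t - 4)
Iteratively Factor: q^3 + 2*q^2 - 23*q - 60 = (q + 3)*(q^2 - q - 20) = (q - 5)*(q + 3)*(q + 4)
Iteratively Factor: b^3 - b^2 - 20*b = (b - 5)*(b^2 + 4*b) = (b - 5)*(b + 4)*(b)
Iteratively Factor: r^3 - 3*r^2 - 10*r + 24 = (r - 2)*(r^2 - r - 12) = (r - 2)*(r + 3)*(r - 4)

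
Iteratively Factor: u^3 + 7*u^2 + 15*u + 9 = (u + 1)*(u^2 + 6*u + 9) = (u + 1)*(u + 3)*(u + 3)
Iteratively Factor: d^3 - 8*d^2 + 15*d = (d - 3)*(d^2 - 5*d) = d*(d - 3)*(d - 5)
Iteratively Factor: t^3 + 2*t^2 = (t)*(t^2 + 2*t) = t^2*(t + 2)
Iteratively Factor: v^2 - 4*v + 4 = (v - 2)*(v - 2)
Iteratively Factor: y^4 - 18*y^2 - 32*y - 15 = (y + 3)*(y^3 - 3*y^2 - 9*y - 5) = (y - 5)*(y + 3)*(y^2 + 2*y + 1) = (y - 5)*(y + 1)*(y + 3)*(y + 1)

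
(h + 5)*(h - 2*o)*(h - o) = h^3 - 3*h^2*o + 5*h^2 + 2*h*o^2 - 15*h*o + 10*o^2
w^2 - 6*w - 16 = (w - 8)*(w + 2)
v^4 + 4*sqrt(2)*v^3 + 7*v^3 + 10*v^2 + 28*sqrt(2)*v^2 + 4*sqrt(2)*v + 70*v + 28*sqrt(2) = (v + 7)*(v + sqrt(2))^2*(v + 2*sqrt(2))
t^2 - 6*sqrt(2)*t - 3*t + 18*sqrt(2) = (t - 3)*(t - 6*sqrt(2))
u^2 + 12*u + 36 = (u + 6)^2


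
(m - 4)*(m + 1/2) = m^2 - 7*m/2 - 2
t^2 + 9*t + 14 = (t + 2)*(t + 7)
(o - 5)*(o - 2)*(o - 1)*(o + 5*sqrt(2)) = o^4 - 8*o^3 + 5*sqrt(2)*o^3 - 40*sqrt(2)*o^2 + 17*o^2 - 10*o + 85*sqrt(2)*o - 50*sqrt(2)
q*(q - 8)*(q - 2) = q^3 - 10*q^2 + 16*q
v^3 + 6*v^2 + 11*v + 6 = (v + 1)*(v + 2)*(v + 3)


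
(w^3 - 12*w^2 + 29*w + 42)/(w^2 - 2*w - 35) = (w^2 - 5*w - 6)/(w + 5)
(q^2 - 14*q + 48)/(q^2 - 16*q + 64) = (q - 6)/(q - 8)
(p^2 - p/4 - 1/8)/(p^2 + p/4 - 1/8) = (8*p^2 - 2*p - 1)/(8*p^2 + 2*p - 1)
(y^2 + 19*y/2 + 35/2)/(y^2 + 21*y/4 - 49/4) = 2*(2*y + 5)/(4*y - 7)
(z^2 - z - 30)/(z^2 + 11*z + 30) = (z - 6)/(z + 6)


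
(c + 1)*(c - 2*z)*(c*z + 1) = c^3*z - 2*c^2*z^2 + c^2*z + c^2 - 2*c*z^2 - 2*c*z + c - 2*z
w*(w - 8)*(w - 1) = w^3 - 9*w^2 + 8*w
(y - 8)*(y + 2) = y^2 - 6*y - 16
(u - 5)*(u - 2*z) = u^2 - 2*u*z - 5*u + 10*z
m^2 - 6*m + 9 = (m - 3)^2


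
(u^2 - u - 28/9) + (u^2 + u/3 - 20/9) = 2*u^2 - 2*u/3 - 16/3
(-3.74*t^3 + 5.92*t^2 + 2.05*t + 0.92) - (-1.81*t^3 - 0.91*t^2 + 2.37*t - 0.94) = -1.93*t^3 + 6.83*t^2 - 0.32*t + 1.86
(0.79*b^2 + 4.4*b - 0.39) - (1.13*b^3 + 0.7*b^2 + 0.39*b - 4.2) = -1.13*b^3 + 0.0900000000000001*b^2 + 4.01*b + 3.81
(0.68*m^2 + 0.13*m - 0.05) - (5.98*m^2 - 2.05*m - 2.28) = -5.3*m^2 + 2.18*m + 2.23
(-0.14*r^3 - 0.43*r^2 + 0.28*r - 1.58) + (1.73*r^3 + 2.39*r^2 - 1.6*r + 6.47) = 1.59*r^3 + 1.96*r^2 - 1.32*r + 4.89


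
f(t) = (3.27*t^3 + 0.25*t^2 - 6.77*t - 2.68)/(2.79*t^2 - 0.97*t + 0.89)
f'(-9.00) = 1.20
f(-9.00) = -9.78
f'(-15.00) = 1.18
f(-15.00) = -16.92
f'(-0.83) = 0.41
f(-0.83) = 0.34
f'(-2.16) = 1.36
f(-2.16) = -1.24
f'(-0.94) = 0.74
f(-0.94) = 0.28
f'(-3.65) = 1.29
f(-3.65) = -3.21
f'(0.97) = 5.18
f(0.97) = -2.34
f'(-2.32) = 1.35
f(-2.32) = -1.46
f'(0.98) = 5.13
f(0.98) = -2.29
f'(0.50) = 4.69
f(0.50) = -5.07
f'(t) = (0.97 - 5.58*t)*(3.27*t^3 + 0.25*t^2 - 6.77*t - 2.68)/(2.79*t^2 - 0.97*t + 0.89)^2 + (9.81*t^2 + 0.5*t - 6.77)/(2.79*t^2 - 0.97*t + 0.89)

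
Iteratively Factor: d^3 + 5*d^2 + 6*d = (d + 3)*(d^2 + 2*d) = (d + 2)*(d + 3)*(d)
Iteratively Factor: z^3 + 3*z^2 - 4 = (z - 1)*(z^2 + 4*z + 4) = (z - 1)*(z + 2)*(z + 2)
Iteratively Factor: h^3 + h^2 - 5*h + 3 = (h - 1)*(h^2 + 2*h - 3) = (h - 1)^2*(h + 3)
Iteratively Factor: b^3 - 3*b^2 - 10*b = (b - 5)*(b^2 + 2*b) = b*(b - 5)*(b + 2)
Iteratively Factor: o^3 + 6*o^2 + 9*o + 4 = (o + 1)*(o^2 + 5*o + 4) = (o + 1)^2*(o + 4)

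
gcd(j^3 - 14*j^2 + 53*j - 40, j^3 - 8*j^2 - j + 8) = j^2 - 9*j + 8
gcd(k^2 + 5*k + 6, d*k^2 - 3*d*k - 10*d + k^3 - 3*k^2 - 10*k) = k + 2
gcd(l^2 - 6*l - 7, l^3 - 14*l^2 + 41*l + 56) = l^2 - 6*l - 7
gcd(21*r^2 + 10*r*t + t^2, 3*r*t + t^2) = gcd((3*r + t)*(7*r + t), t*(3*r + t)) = 3*r + t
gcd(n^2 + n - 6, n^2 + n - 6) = n^2 + n - 6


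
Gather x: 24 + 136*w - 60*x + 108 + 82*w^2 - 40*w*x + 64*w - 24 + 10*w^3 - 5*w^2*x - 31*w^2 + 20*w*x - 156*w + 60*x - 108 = 10*w^3 + 51*w^2 + 44*w + x*(-5*w^2 - 20*w)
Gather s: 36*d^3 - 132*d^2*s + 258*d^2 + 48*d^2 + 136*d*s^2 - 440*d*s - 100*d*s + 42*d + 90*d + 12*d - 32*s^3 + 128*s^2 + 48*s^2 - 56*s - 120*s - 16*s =36*d^3 + 306*d^2 + 144*d - 32*s^3 + s^2*(136*d + 176) + s*(-132*d^2 - 540*d - 192)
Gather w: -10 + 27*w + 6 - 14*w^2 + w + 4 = -14*w^2 + 28*w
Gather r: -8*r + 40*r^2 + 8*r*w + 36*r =40*r^2 + r*(8*w + 28)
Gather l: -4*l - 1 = -4*l - 1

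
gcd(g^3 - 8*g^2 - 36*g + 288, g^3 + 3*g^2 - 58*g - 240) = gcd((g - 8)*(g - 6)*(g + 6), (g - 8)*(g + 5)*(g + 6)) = g^2 - 2*g - 48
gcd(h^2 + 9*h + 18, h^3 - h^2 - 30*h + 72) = h + 6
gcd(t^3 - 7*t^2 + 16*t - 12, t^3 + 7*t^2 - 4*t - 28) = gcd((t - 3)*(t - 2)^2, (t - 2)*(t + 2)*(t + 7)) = t - 2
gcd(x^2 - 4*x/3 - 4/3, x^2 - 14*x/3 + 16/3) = x - 2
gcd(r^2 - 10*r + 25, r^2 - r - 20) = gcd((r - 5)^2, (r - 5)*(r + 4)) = r - 5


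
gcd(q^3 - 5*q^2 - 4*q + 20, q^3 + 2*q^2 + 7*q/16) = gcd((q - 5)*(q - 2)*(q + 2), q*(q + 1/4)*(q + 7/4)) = 1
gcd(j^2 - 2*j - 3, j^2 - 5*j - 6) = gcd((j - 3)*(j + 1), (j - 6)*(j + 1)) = j + 1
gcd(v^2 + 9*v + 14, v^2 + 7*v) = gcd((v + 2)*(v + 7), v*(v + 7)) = v + 7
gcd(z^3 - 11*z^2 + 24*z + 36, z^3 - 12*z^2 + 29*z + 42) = z^2 - 5*z - 6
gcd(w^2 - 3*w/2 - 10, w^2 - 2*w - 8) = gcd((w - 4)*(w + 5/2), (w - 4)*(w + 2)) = w - 4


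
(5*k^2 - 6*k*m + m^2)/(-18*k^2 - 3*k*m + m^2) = (-5*k^2 + 6*k*m - m^2)/(18*k^2 + 3*k*m - m^2)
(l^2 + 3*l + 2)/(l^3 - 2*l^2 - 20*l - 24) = (l + 1)/(l^2 - 4*l - 12)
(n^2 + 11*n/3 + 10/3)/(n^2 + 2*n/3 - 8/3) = (3*n + 5)/(3*n - 4)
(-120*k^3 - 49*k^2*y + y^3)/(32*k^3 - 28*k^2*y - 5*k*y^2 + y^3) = (15*k^2 + 8*k*y + y^2)/(-4*k^2 + 3*k*y + y^2)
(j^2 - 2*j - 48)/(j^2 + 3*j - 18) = (j - 8)/(j - 3)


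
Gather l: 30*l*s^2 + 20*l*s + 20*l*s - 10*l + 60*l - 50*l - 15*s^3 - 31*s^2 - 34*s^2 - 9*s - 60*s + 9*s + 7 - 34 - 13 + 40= l*(30*s^2 + 40*s) - 15*s^3 - 65*s^2 - 60*s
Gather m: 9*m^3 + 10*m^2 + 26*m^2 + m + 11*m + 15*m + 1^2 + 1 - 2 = 9*m^3 + 36*m^2 + 27*m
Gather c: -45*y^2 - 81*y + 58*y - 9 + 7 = -45*y^2 - 23*y - 2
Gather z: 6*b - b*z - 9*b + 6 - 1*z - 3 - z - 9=-3*b + z*(-b - 2) - 6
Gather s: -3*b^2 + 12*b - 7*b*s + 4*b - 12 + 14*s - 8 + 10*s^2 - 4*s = -3*b^2 + 16*b + 10*s^2 + s*(10 - 7*b) - 20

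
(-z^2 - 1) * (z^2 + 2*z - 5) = -z^4 - 2*z^3 + 4*z^2 - 2*z + 5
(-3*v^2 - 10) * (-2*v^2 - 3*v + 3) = 6*v^4 + 9*v^3 + 11*v^2 + 30*v - 30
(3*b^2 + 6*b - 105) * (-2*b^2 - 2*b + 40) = -6*b^4 - 18*b^3 + 318*b^2 + 450*b - 4200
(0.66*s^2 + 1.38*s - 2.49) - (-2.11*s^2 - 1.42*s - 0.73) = 2.77*s^2 + 2.8*s - 1.76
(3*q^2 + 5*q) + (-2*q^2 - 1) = q^2 + 5*q - 1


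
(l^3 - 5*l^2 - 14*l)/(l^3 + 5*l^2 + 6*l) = (l - 7)/(l + 3)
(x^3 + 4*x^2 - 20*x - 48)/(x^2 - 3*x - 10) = (x^2 + 2*x - 24)/(x - 5)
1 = 1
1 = 1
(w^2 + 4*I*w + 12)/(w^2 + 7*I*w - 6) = (w - 2*I)/(w + I)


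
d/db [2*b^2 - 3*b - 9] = 4*b - 3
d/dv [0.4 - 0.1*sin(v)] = -0.1*cos(v)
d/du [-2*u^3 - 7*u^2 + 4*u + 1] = -6*u^2 - 14*u + 4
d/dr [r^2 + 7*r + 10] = 2*r + 7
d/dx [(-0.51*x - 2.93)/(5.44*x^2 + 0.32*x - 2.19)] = (2.7744*x^2 + 31.8784*x + 2.0545)/(29.5936*x^4 + 3.4816*x^3 - 23.7248*x^2 - 1.4016*x + 4.7961)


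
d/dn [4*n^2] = 8*n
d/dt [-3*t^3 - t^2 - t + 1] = -9*t^2 - 2*t - 1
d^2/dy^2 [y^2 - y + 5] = 2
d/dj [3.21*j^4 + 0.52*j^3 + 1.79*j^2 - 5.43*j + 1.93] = 12.84*j^3 + 1.56*j^2 + 3.58*j - 5.43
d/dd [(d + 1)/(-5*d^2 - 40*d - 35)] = 1/(5*(d^2 + 14*d + 49))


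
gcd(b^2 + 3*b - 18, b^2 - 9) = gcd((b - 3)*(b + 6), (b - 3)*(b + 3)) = b - 3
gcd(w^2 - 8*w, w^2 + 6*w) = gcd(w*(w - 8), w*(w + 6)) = w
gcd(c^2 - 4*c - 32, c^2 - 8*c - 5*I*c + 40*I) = c - 8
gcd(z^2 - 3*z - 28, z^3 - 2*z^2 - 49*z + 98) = z - 7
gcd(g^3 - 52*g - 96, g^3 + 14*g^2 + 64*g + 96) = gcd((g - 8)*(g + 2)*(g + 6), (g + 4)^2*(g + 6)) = g + 6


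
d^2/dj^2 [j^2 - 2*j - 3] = 2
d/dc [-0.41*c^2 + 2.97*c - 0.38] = 2.97 - 0.82*c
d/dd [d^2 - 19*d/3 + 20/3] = 2*d - 19/3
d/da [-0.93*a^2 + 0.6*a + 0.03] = 0.6 - 1.86*a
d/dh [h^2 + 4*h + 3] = 2*h + 4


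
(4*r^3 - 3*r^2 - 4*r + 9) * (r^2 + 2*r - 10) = 4*r^5 + 5*r^4 - 50*r^3 + 31*r^2 + 58*r - 90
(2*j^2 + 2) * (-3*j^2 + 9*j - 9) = -6*j^4 + 18*j^3 - 24*j^2 + 18*j - 18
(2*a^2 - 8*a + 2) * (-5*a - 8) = -10*a^3 + 24*a^2 + 54*a - 16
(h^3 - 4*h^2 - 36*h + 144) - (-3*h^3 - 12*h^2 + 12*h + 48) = 4*h^3 + 8*h^2 - 48*h + 96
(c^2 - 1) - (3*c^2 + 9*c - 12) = -2*c^2 - 9*c + 11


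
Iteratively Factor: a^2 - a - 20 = (a - 5)*(a + 4)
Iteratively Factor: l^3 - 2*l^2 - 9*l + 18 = (l - 3)*(l^2 + l - 6) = (l - 3)*(l - 2)*(l + 3)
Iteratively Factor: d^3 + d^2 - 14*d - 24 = (d - 4)*(d^2 + 5*d + 6) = (d - 4)*(d + 3)*(d + 2)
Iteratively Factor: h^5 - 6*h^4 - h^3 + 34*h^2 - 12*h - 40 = (h + 1)*(h^4 - 7*h^3 + 6*h^2 + 28*h - 40) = (h - 2)*(h + 1)*(h^3 - 5*h^2 - 4*h + 20) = (h - 5)*(h - 2)*(h + 1)*(h^2 - 4) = (h - 5)*(h - 2)*(h + 1)*(h + 2)*(h - 2)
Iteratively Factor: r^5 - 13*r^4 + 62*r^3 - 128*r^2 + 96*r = (r - 4)*(r^4 - 9*r^3 + 26*r^2 - 24*r) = (r - 4)^2*(r^3 - 5*r^2 + 6*r) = (r - 4)^2*(r - 2)*(r^2 - 3*r) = r*(r - 4)^2*(r - 2)*(r - 3)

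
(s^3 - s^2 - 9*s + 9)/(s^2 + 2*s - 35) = (s^3 - s^2 - 9*s + 9)/(s^2 + 2*s - 35)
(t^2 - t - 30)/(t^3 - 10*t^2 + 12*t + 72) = (t + 5)/(t^2 - 4*t - 12)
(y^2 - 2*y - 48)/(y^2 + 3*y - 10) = (y^2 - 2*y - 48)/(y^2 + 3*y - 10)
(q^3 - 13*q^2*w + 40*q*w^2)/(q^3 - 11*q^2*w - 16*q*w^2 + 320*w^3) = q*(q - 5*w)/(q^2 - 3*q*w - 40*w^2)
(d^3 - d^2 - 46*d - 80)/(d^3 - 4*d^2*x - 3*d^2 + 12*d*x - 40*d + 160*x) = (-d - 2)/(-d + 4*x)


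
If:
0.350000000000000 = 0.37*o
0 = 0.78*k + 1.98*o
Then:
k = -2.40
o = 0.95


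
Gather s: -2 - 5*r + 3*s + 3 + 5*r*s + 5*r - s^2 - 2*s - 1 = -s^2 + s*(5*r + 1)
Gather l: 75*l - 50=75*l - 50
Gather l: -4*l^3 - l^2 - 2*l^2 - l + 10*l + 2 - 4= -4*l^3 - 3*l^2 + 9*l - 2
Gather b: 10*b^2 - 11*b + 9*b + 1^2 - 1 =10*b^2 - 2*b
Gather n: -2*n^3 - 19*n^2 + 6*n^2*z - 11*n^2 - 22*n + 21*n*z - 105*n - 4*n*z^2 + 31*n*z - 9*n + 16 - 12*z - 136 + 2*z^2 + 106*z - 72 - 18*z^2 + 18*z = -2*n^3 + n^2*(6*z - 30) + n*(-4*z^2 + 52*z - 136) - 16*z^2 + 112*z - 192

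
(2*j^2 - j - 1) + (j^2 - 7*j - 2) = 3*j^2 - 8*j - 3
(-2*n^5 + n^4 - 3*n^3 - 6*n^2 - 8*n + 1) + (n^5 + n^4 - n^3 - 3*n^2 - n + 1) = -n^5 + 2*n^4 - 4*n^3 - 9*n^2 - 9*n + 2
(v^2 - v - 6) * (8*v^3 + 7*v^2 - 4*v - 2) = 8*v^5 - v^4 - 59*v^3 - 40*v^2 + 26*v + 12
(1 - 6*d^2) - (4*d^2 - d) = -10*d^2 + d + 1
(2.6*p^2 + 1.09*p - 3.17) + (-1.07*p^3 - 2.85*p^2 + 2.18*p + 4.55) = -1.07*p^3 - 0.25*p^2 + 3.27*p + 1.38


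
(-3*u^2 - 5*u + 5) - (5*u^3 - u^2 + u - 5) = -5*u^3 - 2*u^2 - 6*u + 10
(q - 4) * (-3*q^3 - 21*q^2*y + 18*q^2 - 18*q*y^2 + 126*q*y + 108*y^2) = -3*q^4 - 21*q^3*y + 30*q^3 - 18*q^2*y^2 + 210*q^2*y - 72*q^2 + 180*q*y^2 - 504*q*y - 432*y^2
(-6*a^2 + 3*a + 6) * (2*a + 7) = -12*a^3 - 36*a^2 + 33*a + 42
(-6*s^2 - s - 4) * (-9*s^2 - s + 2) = 54*s^4 + 15*s^3 + 25*s^2 + 2*s - 8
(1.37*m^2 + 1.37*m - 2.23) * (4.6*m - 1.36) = 6.302*m^3 + 4.4388*m^2 - 12.1212*m + 3.0328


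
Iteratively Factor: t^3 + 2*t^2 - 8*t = (t - 2)*(t^2 + 4*t) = t*(t - 2)*(t + 4)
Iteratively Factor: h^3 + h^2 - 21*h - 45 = (h + 3)*(h^2 - 2*h - 15) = (h + 3)^2*(h - 5)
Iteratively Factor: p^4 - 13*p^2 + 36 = (p + 2)*(p^3 - 2*p^2 - 9*p + 18) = (p - 3)*(p + 2)*(p^2 + p - 6) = (p - 3)*(p - 2)*(p + 2)*(p + 3)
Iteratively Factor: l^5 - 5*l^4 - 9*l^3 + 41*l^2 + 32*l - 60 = (l + 2)*(l^4 - 7*l^3 + 5*l^2 + 31*l - 30) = (l - 3)*(l + 2)*(l^3 - 4*l^2 - 7*l + 10) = (l - 3)*(l - 1)*(l + 2)*(l^2 - 3*l - 10) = (l - 3)*(l - 1)*(l + 2)^2*(l - 5)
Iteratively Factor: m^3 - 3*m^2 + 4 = (m + 1)*(m^2 - 4*m + 4) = (m - 2)*(m + 1)*(m - 2)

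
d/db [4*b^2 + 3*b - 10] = 8*b + 3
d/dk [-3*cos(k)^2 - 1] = 3*sin(2*k)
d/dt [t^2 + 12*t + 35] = 2*t + 12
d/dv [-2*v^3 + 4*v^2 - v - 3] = -6*v^2 + 8*v - 1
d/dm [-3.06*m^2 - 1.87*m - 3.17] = -6.12*m - 1.87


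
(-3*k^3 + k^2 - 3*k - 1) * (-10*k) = 30*k^4 - 10*k^3 + 30*k^2 + 10*k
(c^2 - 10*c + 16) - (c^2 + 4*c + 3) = 13 - 14*c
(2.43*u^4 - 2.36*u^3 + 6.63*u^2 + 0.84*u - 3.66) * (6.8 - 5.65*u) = -13.7295*u^5 + 29.858*u^4 - 53.5075*u^3 + 40.338*u^2 + 26.391*u - 24.888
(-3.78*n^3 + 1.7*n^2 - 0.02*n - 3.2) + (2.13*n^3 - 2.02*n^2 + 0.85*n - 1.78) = -1.65*n^3 - 0.32*n^2 + 0.83*n - 4.98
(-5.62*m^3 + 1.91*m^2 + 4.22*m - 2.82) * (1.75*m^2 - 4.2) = -9.835*m^5 + 3.3425*m^4 + 30.989*m^3 - 12.957*m^2 - 17.724*m + 11.844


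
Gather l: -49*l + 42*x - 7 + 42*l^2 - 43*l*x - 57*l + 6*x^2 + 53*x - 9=42*l^2 + l*(-43*x - 106) + 6*x^2 + 95*x - 16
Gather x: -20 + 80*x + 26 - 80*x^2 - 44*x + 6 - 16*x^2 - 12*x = -96*x^2 + 24*x + 12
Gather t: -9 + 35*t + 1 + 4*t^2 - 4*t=4*t^2 + 31*t - 8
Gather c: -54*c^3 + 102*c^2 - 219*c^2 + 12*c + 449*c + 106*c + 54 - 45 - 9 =-54*c^3 - 117*c^2 + 567*c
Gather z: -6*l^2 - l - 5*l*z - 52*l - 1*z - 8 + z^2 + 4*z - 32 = -6*l^2 - 53*l + z^2 + z*(3 - 5*l) - 40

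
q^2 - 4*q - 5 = (q - 5)*(q + 1)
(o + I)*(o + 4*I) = o^2 + 5*I*o - 4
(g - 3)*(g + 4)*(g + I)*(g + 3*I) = g^4 + g^3 + 4*I*g^3 - 15*g^2 + 4*I*g^2 - 3*g - 48*I*g + 36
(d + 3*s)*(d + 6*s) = d^2 + 9*d*s + 18*s^2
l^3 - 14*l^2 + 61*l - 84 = (l - 7)*(l - 4)*(l - 3)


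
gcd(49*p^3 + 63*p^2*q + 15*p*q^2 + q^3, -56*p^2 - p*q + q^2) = 7*p + q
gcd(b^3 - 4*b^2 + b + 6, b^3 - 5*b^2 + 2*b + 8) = b^2 - b - 2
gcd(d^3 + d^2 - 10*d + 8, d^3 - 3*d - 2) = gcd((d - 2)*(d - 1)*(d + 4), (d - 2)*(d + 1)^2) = d - 2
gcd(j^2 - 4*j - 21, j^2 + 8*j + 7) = 1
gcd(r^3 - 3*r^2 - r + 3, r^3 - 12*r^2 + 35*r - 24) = r^2 - 4*r + 3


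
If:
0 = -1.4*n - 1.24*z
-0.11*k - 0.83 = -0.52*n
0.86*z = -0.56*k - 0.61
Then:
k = 2.65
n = 2.16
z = -2.44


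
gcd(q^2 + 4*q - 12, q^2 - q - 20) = 1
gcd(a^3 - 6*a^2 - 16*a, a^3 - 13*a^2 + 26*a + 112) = a^2 - 6*a - 16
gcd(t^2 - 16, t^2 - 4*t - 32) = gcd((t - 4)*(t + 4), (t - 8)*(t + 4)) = t + 4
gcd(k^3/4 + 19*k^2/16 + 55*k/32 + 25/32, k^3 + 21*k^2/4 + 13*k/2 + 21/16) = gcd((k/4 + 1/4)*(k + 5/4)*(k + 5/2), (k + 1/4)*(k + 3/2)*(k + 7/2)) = 1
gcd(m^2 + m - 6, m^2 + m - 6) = m^2 + m - 6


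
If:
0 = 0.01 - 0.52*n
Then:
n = 0.02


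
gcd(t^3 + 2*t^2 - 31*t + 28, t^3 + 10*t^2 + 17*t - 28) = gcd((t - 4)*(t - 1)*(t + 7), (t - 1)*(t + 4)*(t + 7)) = t^2 + 6*t - 7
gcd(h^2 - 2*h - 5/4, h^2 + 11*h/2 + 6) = 1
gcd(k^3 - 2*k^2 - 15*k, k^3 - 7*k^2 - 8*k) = k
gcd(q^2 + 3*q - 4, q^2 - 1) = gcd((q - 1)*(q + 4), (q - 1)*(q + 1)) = q - 1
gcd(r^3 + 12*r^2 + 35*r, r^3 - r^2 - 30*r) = r^2 + 5*r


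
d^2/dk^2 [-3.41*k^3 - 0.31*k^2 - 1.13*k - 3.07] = -20.46*k - 0.62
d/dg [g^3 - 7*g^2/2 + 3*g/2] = 3*g^2 - 7*g + 3/2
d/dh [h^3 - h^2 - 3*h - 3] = 3*h^2 - 2*h - 3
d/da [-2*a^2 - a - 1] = -4*a - 1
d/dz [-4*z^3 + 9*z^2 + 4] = 6*z*(3 - 2*z)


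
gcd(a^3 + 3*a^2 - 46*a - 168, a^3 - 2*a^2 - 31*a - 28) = a^2 - 3*a - 28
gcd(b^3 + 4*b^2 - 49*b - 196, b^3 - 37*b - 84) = b^2 - 3*b - 28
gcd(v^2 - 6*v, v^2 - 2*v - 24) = v - 6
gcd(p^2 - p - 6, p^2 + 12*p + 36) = 1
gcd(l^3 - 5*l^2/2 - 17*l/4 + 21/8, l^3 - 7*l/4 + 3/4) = l^2 + l - 3/4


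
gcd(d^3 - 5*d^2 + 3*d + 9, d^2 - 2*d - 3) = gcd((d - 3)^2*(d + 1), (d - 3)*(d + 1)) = d^2 - 2*d - 3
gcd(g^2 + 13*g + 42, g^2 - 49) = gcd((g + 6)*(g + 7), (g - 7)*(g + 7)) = g + 7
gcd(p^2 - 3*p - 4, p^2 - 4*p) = p - 4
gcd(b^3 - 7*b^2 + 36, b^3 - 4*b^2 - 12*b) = b^2 - 4*b - 12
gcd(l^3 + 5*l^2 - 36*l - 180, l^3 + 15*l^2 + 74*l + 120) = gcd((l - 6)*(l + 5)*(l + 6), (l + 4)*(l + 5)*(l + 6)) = l^2 + 11*l + 30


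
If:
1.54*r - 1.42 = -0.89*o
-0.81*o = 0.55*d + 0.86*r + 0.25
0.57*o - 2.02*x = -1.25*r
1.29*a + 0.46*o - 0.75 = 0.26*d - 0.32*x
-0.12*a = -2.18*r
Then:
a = -0.69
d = -2.84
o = 1.66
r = -0.04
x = 0.45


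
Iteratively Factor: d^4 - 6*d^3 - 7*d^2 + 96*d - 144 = (d - 3)*(d^3 - 3*d^2 - 16*d + 48) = (d - 4)*(d - 3)*(d^2 + d - 12) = (d - 4)*(d - 3)^2*(d + 4)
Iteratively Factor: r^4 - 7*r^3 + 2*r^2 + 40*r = (r)*(r^3 - 7*r^2 + 2*r + 40) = r*(r - 5)*(r^2 - 2*r - 8) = r*(r - 5)*(r + 2)*(r - 4)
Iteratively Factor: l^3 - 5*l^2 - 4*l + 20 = (l - 5)*(l^2 - 4) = (l - 5)*(l - 2)*(l + 2)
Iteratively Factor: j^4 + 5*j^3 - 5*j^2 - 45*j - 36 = (j + 1)*(j^3 + 4*j^2 - 9*j - 36) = (j + 1)*(j + 3)*(j^2 + j - 12) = (j + 1)*(j + 3)*(j + 4)*(j - 3)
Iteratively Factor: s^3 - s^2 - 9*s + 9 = (s - 3)*(s^2 + 2*s - 3) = (s - 3)*(s - 1)*(s + 3)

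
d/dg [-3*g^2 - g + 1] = -6*g - 1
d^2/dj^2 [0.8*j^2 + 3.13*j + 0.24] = 1.60000000000000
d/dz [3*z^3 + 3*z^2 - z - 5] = 9*z^2 + 6*z - 1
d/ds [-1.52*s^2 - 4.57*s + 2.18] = -3.04*s - 4.57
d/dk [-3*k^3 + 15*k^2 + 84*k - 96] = -9*k^2 + 30*k + 84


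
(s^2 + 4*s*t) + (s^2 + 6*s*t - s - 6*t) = 2*s^2 + 10*s*t - s - 6*t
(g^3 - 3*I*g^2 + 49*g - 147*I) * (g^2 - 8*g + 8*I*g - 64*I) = g^5 - 8*g^4 + 5*I*g^4 + 73*g^3 - 40*I*g^3 - 584*g^2 + 245*I*g^2 + 1176*g - 1960*I*g - 9408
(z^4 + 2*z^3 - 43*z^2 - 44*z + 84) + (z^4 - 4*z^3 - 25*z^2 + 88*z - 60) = 2*z^4 - 2*z^3 - 68*z^2 + 44*z + 24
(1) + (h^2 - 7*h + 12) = h^2 - 7*h + 13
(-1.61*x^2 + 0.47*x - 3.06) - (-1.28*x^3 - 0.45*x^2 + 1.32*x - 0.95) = 1.28*x^3 - 1.16*x^2 - 0.85*x - 2.11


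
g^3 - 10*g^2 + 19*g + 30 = (g - 6)*(g - 5)*(g + 1)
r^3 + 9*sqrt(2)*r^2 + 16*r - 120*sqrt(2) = (r - 2*sqrt(2))*(r + 5*sqrt(2))*(r + 6*sqrt(2))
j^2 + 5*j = j*(j + 5)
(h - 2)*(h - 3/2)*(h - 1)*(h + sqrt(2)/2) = h^4 - 9*h^3/2 + sqrt(2)*h^3/2 - 9*sqrt(2)*h^2/4 + 13*h^2/2 - 3*h + 13*sqrt(2)*h/4 - 3*sqrt(2)/2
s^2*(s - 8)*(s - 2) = s^4 - 10*s^3 + 16*s^2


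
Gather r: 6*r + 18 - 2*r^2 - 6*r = 18 - 2*r^2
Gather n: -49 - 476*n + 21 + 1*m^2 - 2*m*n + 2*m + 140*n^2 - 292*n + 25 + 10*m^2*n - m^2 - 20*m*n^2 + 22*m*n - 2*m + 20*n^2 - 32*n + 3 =n^2*(160 - 20*m) + n*(10*m^2 + 20*m - 800)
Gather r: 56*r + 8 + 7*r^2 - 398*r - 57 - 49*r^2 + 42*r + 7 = -42*r^2 - 300*r - 42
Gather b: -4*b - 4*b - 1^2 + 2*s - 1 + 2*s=-8*b + 4*s - 2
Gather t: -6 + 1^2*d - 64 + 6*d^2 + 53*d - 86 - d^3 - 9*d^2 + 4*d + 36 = -d^3 - 3*d^2 + 58*d - 120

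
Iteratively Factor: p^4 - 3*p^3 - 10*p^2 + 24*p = (p - 2)*(p^3 - p^2 - 12*p) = (p - 4)*(p - 2)*(p^2 + 3*p) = (p - 4)*(p - 2)*(p + 3)*(p)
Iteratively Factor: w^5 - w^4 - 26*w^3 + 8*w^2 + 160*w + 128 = (w - 4)*(w^4 + 3*w^3 - 14*w^2 - 48*w - 32) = (w - 4)*(w + 1)*(w^3 + 2*w^2 - 16*w - 32) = (w - 4)*(w + 1)*(w + 4)*(w^2 - 2*w - 8) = (w - 4)^2*(w + 1)*(w + 4)*(w + 2)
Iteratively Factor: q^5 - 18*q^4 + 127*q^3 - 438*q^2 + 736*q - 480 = (q - 5)*(q^4 - 13*q^3 + 62*q^2 - 128*q + 96) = (q - 5)*(q - 2)*(q^3 - 11*q^2 + 40*q - 48) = (q - 5)*(q - 4)*(q - 2)*(q^2 - 7*q + 12) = (q - 5)*(q - 4)*(q - 3)*(q - 2)*(q - 4)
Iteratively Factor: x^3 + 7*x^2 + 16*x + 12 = (x + 3)*(x^2 + 4*x + 4) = (x + 2)*(x + 3)*(x + 2)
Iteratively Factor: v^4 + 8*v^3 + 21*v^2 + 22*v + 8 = (v + 4)*(v^3 + 4*v^2 + 5*v + 2) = (v + 2)*(v + 4)*(v^2 + 2*v + 1) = (v + 1)*(v + 2)*(v + 4)*(v + 1)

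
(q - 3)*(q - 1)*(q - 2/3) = q^3 - 14*q^2/3 + 17*q/3 - 2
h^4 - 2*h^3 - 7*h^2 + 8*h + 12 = (h - 3)*(h - 2)*(h + 1)*(h + 2)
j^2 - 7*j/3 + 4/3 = (j - 4/3)*(j - 1)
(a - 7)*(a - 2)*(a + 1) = a^3 - 8*a^2 + 5*a + 14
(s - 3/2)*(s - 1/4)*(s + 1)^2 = s^4 + s^3/4 - 17*s^2/8 - s + 3/8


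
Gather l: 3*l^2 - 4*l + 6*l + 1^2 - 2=3*l^2 + 2*l - 1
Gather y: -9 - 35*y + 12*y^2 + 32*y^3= 32*y^3 + 12*y^2 - 35*y - 9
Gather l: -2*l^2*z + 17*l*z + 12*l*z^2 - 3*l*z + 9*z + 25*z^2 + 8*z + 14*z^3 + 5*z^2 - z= -2*l^2*z + l*(12*z^2 + 14*z) + 14*z^3 + 30*z^2 + 16*z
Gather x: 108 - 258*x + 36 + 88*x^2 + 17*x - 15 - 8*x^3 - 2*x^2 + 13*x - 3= -8*x^3 + 86*x^2 - 228*x + 126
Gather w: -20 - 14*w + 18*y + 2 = -14*w + 18*y - 18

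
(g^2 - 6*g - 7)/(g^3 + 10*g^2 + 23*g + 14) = (g - 7)/(g^2 + 9*g + 14)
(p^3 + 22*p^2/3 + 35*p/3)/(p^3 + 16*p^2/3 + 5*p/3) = (3*p + 7)/(3*p + 1)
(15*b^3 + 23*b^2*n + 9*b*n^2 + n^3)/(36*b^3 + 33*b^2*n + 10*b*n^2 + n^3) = (5*b^2 + 6*b*n + n^2)/(12*b^2 + 7*b*n + n^2)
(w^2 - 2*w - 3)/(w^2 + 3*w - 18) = (w + 1)/(w + 6)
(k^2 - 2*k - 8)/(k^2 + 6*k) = (k^2 - 2*k - 8)/(k*(k + 6))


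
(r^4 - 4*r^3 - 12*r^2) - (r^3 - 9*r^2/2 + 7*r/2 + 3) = r^4 - 5*r^3 - 15*r^2/2 - 7*r/2 - 3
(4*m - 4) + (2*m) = 6*m - 4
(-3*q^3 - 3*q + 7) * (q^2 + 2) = -3*q^5 - 9*q^3 + 7*q^2 - 6*q + 14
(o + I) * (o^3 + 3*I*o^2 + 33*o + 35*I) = o^4 + 4*I*o^3 + 30*o^2 + 68*I*o - 35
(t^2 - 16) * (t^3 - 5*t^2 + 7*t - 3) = t^5 - 5*t^4 - 9*t^3 + 77*t^2 - 112*t + 48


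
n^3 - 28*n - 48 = (n - 6)*(n + 2)*(n + 4)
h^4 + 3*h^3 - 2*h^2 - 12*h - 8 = (h - 2)*(h + 1)*(h + 2)^2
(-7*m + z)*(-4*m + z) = 28*m^2 - 11*m*z + z^2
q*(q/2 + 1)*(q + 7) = q^3/2 + 9*q^2/2 + 7*q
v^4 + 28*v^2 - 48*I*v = v*(v - 4*I)*(v - 2*I)*(v + 6*I)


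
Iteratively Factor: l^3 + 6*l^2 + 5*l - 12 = (l - 1)*(l^2 + 7*l + 12) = (l - 1)*(l + 3)*(l + 4)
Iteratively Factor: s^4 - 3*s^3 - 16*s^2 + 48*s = (s + 4)*(s^3 - 7*s^2 + 12*s) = (s - 3)*(s + 4)*(s^2 - 4*s) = s*(s - 3)*(s + 4)*(s - 4)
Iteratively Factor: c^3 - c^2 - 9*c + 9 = (c - 3)*(c^2 + 2*c - 3) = (c - 3)*(c - 1)*(c + 3)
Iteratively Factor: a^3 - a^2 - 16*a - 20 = (a + 2)*(a^2 - 3*a - 10) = (a - 5)*(a + 2)*(a + 2)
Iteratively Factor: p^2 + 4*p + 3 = (p + 3)*(p + 1)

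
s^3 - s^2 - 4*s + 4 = (s - 2)*(s - 1)*(s + 2)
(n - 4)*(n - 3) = n^2 - 7*n + 12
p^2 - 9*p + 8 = (p - 8)*(p - 1)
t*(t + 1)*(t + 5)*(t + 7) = t^4 + 13*t^3 + 47*t^2 + 35*t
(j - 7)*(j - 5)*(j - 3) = j^3 - 15*j^2 + 71*j - 105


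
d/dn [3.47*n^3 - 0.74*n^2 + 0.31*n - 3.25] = 10.41*n^2 - 1.48*n + 0.31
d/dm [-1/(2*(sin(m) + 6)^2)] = cos(m)/(sin(m) + 6)^3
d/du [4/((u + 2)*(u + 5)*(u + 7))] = 4*(-3*u^2 - 28*u - 59)/(u^6 + 28*u^5 + 314*u^4 + 1792*u^3 + 5441*u^2 + 8260*u + 4900)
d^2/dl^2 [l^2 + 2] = 2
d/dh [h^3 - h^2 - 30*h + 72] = 3*h^2 - 2*h - 30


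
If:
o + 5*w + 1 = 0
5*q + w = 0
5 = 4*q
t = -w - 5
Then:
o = 121/4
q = 5/4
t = 5/4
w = -25/4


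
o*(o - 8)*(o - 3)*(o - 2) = o^4 - 13*o^3 + 46*o^2 - 48*o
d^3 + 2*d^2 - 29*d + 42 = (d - 3)*(d - 2)*(d + 7)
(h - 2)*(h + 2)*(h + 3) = h^3 + 3*h^2 - 4*h - 12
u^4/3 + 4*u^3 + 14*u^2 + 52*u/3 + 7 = (u/3 + 1)*(u + 1)^2*(u + 7)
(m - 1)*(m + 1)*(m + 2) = m^3 + 2*m^2 - m - 2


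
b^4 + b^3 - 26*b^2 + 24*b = b*(b - 4)*(b - 1)*(b + 6)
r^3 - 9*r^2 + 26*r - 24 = (r - 4)*(r - 3)*(r - 2)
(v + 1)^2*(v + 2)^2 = v^4 + 6*v^3 + 13*v^2 + 12*v + 4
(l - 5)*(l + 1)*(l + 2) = l^3 - 2*l^2 - 13*l - 10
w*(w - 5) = w^2 - 5*w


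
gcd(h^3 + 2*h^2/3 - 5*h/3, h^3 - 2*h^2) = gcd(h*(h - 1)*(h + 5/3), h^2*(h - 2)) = h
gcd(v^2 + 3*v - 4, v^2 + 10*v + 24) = v + 4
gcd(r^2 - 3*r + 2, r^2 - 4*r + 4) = r - 2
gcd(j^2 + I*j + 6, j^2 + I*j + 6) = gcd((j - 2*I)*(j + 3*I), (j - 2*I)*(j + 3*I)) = j^2 + I*j + 6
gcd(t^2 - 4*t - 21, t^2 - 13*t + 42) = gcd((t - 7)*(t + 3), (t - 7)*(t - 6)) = t - 7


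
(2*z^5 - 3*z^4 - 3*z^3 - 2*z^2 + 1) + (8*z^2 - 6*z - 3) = 2*z^5 - 3*z^4 - 3*z^3 + 6*z^2 - 6*z - 2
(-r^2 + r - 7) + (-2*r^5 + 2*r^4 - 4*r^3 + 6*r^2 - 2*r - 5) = -2*r^5 + 2*r^4 - 4*r^3 + 5*r^2 - r - 12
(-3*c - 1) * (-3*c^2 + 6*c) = 9*c^3 - 15*c^2 - 6*c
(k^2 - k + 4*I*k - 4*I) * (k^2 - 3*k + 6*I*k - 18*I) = k^4 - 4*k^3 + 10*I*k^3 - 21*k^2 - 40*I*k^2 + 96*k + 30*I*k - 72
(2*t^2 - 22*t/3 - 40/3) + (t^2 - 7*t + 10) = 3*t^2 - 43*t/3 - 10/3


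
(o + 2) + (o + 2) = 2*o + 4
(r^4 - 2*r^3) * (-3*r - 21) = -3*r^5 - 15*r^4 + 42*r^3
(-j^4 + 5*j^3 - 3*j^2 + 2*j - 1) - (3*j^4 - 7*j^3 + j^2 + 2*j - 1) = -4*j^4 + 12*j^3 - 4*j^2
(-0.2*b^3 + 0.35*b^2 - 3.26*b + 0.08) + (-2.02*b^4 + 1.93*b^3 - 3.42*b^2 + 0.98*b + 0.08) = -2.02*b^4 + 1.73*b^3 - 3.07*b^2 - 2.28*b + 0.16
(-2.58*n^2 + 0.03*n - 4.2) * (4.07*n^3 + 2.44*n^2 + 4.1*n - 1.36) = -10.5006*n^5 - 6.1731*n^4 - 27.5988*n^3 - 6.6162*n^2 - 17.2608*n + 5.712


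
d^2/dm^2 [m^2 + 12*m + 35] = 2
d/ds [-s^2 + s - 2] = 1 - 2*s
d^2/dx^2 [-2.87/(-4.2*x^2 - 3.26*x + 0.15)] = (-101.2536*x^2 - 78.59208*x + 2.87*(8.4*x + 3.26)*(16.8*x + 6.52) + 3.6162)/(4.2*x^2 + 3.26*x - 0.15)^3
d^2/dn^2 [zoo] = 0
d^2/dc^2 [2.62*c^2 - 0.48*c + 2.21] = 5.24000000000000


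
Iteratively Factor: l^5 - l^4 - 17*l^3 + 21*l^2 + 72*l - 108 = (l - 2)*(l^4 + l^3 - 15*l^2 - 9*l + 54) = (l - 2)*(l + 3)*(l^3 - 2*l^2 - 9*l + 18) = (l - 2)^2*(l + 3)*(l^2 - 9) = (l - 2)^2*(l + 3)^2*(l - 3)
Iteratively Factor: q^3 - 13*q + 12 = (q - 3)*(q^2 + 3*q - 4) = (q - 3)*(q + 4)*(q - 1)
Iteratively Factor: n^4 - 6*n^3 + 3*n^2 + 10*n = (n - 5)*(n^3 - n^2 - 2*n) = (n - 5)*(n - 2)*(n^2 + n) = (n - 5)*(n - 2)*(n + 1)*(n)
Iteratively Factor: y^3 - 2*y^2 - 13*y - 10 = (y - 5)*(y^2 + 3*y + 2) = (y - 5)*(y + 2)*(y + 1)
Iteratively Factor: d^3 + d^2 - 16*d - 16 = (d + 4)*(d^2 - 3*d - 4) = (d - 4)*(d + 4)*(d + 1)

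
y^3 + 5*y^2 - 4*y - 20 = (y - 2)*(y + 2)*(y + 5)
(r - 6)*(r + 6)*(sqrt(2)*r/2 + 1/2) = sqrt(2)*r^3/2 + r^2/2 - 18*sqrt(2)*r - 18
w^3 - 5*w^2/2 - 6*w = w*(w - 4)*(w + 3/2)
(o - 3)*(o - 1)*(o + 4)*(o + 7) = o^4 + 7*o^3 - 13*o^2 - 79*o + 84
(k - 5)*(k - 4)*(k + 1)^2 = k^4 - 7*k^3 + 3*k^2 + 31*k + 20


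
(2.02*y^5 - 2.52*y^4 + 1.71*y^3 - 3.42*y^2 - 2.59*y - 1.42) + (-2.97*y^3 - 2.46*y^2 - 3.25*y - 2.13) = 2.02*y^5 - 2.52*y^4 - 1.26*y^3 - 5.88*y^2 - 5.84*y - 3.55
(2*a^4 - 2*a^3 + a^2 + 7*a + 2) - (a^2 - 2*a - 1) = 2*a^4 - 2*a^3 + 9*a + 3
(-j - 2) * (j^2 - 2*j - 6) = -j^3 + 10*j + 12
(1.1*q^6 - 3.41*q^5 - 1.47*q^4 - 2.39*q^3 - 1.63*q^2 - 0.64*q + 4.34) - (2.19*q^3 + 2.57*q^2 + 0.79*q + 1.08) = 1.1*q^6 - 3.41*q^5 - 1.47*q^4 - 4.58*q^3 - 4.2*q^2 - 1.43*q + 3.26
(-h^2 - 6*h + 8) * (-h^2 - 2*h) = h^4 + 8*h^3 + 4*h^2 - 16*h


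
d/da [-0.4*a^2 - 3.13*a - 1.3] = -0.8*a - 3.13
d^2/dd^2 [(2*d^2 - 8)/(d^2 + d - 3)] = 4*(-d^3 - 3*d^2 - 12*d - 7)/(d^6 + 3*d^5 - 6*d^4 - 17*d^3 + 18*d^2 + 27*d - 27)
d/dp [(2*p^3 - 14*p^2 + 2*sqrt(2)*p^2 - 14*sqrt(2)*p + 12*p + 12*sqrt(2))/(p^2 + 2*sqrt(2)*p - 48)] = 2*(p^4 + 4*sqrt(2)*p^3 - 146*p^2 - 7*sqrt(2)*p^2 - 108*sqrt(2)*p + 672*p - 312 + 336*sqrt(2))/(p^4 + 4*sqrt(2)*p^3 - 88*p^2 - 192*sqrt(2)*p + 2304)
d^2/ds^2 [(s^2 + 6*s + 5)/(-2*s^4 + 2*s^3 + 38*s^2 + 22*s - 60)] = (-3*s^8 - 33*s^7 - 22*s^6 + 333*s^5 + 678*s^4 - 951*s^3 - 7470*s^2 - 13845*s - 6335)/(s^12 - 3*s^11 - 54*s^10 + 80*s^9 + 1182*s^8 - 42*s^7 - 11080*s^6 - 10836*s^5 + 30273*s^4 + 33589*s^3 - 40410*s^2 - 29700*s + 27000)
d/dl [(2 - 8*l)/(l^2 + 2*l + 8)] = 4*(2*l^2 - l - 17)/(l^4 + 4*l^3 + 20*l^2 + 32*l + 64)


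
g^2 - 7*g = g*(g - 7)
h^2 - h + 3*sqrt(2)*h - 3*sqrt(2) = (h - 1)*(h + 3*sqrt(2))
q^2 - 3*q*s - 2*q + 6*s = (q - 2)*(q - 3*s)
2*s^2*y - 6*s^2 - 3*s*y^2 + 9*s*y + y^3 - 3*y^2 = (-2*s + y)*(-s + y)*(y - 3)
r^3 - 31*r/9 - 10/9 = (r - 2)*(r + 1/3)*(r + 5/3)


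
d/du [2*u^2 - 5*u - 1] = 4*u - 5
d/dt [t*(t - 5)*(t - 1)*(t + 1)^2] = 5*t^4 - 16*t^3 - 18*t^2 + 8*t + 5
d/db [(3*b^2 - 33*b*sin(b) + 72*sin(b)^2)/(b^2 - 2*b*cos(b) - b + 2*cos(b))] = 3*((b^2 - 11*b*sin(b) + 24*sin(b)^2)*(-2*b*sin(b) - 2*b + 2*sqrt(2)*sin(b + pi/4) + 1) + (b^2 - 2*b*cos(b) - b + 2*cos(b))*(-11*b*cos(b) + 2*b - 11*sin(b) + 24*sin(2*b)))/((b - 1)^2*(b - 2*cos(b))^2)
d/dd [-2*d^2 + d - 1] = 1 - 4*d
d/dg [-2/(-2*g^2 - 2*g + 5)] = 4*(-2*g - 1)/(2*g^2 + 2*g - 5)^2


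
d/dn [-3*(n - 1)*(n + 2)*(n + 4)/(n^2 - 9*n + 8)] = 3*(-n^2 + 16*n + 56)/(n^2 - 16*n + 64)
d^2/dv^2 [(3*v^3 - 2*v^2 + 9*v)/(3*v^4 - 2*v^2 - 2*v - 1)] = 2*(27*v^9 - 54*v^8 + 540*v^7 + 114*v^6 - 126*v^5 + 90*v^4 + 320*v^3 + 30*v^2 - 45*v - 20)/(27*v^12 - 54*v^10 - 54*v^9 + 9*v^8 + 72*v^7 + 64*v^6 + 12*v^5 - 27*v^4 - 32*v^3 - 18*v^2 - 6*v - 1)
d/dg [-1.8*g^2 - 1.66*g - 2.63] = -3.6*g - 1.66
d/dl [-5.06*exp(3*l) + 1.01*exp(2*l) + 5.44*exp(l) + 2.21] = (-15.18*exp(2*l) + 2.02*exp(l) + 5.44)*exp(l)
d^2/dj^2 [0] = 0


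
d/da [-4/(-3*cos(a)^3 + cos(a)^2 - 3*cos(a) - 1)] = 4*(9*cos(a)^2 - 2*cos(a) + 3)*sin(a)/(3*cos(a)^3 - cos(a)^2 + 3*cos(a) + 1)^2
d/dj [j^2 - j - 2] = 2*j - 1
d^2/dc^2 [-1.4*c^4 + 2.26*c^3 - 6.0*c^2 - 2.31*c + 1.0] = -16.8*c^2 + 13.56*c - 12.0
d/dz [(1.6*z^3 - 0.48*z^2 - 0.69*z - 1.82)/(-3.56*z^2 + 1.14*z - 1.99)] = (-5.696*z^4 + 3.648*z^3 - 12.5556*z^2 - 11.048*z + 3.4479)/(12.6736*z^4 - 8.1168*z^3 + 15.4684*z^2 - 4.5372*z + 3.9601)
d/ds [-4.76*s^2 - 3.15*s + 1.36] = -9.52*s - 3.15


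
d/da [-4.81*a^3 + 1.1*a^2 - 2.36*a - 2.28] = -14.43*a^2 + 2.2*a - 2.36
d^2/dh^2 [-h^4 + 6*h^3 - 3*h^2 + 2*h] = -12*h^2 + 36*h - 6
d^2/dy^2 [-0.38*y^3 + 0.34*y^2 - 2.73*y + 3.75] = 0.68 - 2.28*y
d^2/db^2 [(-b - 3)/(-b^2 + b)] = 2*(b^3 + 9*b^2 - 9*b + 3)/(b^3*(b^3 - 3*b^2 + 3*b - 1))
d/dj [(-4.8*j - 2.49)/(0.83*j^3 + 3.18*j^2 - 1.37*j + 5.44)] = (7.968*j^3 + 21.4641*j^2 + 15.8364*j - 29.5233)/(0.6889*j^6 + 5.2788*j^5 + 7.8382*j^4 + 0.3172*j^3 + 36.4753*j^2 - 14.9056*j + 29.5936)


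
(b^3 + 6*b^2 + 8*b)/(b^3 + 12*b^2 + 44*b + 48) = b/(b + 6)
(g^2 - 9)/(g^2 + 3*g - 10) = (g^2 - 9)/(g^2 + 3*g - 10)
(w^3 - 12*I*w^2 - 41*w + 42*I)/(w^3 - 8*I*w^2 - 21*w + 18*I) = (w - 7*I)/(w - 3*I)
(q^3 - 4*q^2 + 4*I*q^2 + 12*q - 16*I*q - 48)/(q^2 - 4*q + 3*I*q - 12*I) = (q^2 + 4*I*q + 12)/(q + 3*I)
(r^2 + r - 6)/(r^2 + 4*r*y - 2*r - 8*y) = (r + 3)/(r + 4*y)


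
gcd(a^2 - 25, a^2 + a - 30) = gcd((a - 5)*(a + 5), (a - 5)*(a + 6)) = a - 5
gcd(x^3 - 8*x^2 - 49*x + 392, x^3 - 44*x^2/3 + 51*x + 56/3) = x^2 - 15*x + 56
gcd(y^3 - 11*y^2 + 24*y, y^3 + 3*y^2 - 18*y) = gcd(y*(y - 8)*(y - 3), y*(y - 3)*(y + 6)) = y^2 - 3*y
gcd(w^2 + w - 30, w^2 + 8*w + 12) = w + 6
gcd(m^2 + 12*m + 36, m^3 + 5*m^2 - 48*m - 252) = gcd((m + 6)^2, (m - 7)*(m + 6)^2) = m^2 + 12*m + 36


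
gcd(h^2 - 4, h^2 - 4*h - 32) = 1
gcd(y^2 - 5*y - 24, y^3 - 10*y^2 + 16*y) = y - 8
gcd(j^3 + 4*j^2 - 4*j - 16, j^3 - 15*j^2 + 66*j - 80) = j - 2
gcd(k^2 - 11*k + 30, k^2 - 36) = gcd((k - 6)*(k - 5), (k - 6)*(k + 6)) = k - 6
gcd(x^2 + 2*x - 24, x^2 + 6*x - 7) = 1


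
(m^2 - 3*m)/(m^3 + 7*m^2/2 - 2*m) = 2*(m - 3)/(2*m^2 + 7*m - 4)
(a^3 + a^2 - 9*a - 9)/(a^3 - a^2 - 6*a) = (a^2 + 4*a + 3)/(a*(a + 2))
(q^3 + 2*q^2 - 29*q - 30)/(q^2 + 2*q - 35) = (q^2 + 7*q + 6)/(q + 7)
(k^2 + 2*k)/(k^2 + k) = (k + 2)/(k + 1)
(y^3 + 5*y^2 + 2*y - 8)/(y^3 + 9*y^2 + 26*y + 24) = (y - 1)/(y + 3)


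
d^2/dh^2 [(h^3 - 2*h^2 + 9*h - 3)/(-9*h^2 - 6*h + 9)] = 2*(-106*h^3 + 153*h^2 - 216*h + 3)/(3*(27*h^6 + 54*h^5 - 45*h^4 - 100*h^3 + 45*h^2 + 54*h - 27))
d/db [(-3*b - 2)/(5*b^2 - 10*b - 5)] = (3*b^2 + 4*b - 1)/(5*(b^4 - 4*b^3 + 2*b^2 + 4*b + 1))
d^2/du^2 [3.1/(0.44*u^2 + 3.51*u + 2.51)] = (-1.20032*u^2 - 9.57528*u + 3.1*(0.88*u + 3.51)*(1.76*u + 7.02) - 6.84728)/(0.44*u^2 + 3.51*u + 2.51)^3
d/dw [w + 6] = 1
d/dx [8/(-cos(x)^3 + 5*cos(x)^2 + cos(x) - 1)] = 8*(-3*cos(x)^2 + 10*cos(x) + 1)*sin(x)/(sin(x)^2*cos(x) - 5*sin(x)^2 + 4)^2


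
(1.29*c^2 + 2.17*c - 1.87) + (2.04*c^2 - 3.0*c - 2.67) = 3.33*c^2 - 0.83*c - 4.54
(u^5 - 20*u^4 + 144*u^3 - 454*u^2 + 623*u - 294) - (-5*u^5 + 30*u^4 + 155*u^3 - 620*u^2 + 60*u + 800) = 6*u^5 - 50*u^4 - 11*u^3 + 166*u^2 + 563*u - 1094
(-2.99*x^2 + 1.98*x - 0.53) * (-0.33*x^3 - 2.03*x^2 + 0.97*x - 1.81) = 0.9867*x^5 + 5.4163*x^4 - 6.7448*x^3 + 8.4084*x^2 - 4.0979*x + 0.9593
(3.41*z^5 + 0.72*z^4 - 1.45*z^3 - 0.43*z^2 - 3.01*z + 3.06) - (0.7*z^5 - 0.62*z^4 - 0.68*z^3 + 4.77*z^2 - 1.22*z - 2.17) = 2.71*z^5 + 1.34*z^4 - 0.77*z^3 - 5.2*z^2 - 1.79*z + 5.23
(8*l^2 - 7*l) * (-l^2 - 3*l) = -8*l^4 - 17*l^3 + 21*l^2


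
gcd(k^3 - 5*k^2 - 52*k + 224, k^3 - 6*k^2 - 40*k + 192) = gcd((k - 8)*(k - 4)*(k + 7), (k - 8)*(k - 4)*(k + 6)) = k^2 - 12*k + 32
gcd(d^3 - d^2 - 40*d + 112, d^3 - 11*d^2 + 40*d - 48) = d^2 - 8*d + 16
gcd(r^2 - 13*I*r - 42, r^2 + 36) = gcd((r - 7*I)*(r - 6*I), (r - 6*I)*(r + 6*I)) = r - 6*I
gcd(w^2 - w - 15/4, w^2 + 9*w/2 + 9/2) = w + 3/2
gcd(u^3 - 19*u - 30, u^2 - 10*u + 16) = 1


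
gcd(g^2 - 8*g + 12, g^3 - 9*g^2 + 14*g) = g - 2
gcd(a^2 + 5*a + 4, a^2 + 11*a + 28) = a + 4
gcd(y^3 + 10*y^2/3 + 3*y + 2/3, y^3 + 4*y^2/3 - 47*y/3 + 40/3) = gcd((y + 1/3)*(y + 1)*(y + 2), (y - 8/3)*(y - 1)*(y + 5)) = 1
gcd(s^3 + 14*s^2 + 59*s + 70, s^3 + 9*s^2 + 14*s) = s^2 + 9*s + 14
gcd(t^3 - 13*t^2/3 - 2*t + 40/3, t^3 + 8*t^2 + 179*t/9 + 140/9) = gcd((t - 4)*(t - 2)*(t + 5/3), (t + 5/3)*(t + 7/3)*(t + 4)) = t + 5/3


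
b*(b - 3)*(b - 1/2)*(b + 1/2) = b^4 - 3*b^3 - b^2/4 + 3*b/4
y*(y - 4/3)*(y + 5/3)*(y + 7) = y^4 + 22*y^3/3 + y^2/9 - 140*y/9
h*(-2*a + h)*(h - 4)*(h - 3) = -2*a*h^3 + 14*a*h^2 - 24*a*h + h^4 - 7*h^3 + 12*h^2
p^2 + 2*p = p*(p + 2)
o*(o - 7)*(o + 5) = o^3 - 2*o^2 - 35*o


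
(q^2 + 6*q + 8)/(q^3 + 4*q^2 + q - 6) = (q + 4)/(q^2 + 2*q - 3)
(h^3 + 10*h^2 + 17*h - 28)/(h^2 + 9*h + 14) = (h^2 + 3*h - 4)/(h + 2)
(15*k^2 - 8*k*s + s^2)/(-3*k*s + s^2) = (-5*k + s)/s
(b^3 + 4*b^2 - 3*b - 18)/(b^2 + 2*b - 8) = (b^2 + 6*b + 9)/(b + 4)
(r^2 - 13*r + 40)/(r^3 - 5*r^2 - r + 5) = (r - 8)/(r^2 - 1)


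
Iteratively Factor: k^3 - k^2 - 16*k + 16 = (k - 1)*(k^2 - 16) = (k - 1)*(k + 4)*(k - 4)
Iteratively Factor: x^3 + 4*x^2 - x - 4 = (x + 4)*(x^2 - 1) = (x - 1)*(x + 4)*(x + 1)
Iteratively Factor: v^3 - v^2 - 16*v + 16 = (v + 4)*(v^2 - 5*v + 4) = (v - 4)*(v + 4)*(v - 1)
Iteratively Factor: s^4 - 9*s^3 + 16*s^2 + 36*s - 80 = (s + 2)*(s^3 - 11*s^2 + 38*s - 40) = (s - 2)*(s + 2)*(s^2 - 9*s + 20) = (s - 4)*(s - 2)*(s + 2)*(s - 5)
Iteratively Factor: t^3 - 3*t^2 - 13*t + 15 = (t - 5)*(t^2 + 2*t - 3) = (t - 5)*(t - 1)*(t + 3)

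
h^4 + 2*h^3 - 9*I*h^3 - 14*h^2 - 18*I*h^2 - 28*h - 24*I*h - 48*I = (h + 2)*(h - 6*I)*(h - 4*I)*(h + I)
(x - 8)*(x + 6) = x^2 - 2*x - 48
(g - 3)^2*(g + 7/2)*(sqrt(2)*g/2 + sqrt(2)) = sqrt(2)*g^4/2 - sqrt(2)*g^3/4 - 17*sqrt(2)*g^2/2 + 15*sqrt(2)*g/4 + 63*sqrt(2)/2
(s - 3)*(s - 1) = s^2 - 4*s + 3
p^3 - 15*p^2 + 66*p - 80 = (p - 8)*(p - 5)*(p - 2)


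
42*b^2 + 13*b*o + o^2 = (6*b + o)*(7*b + o)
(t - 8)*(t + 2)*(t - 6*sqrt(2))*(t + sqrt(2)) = t^4 - 5*sqrt(2)*t^3 - 6*t^3 - 28*t^2 + 30*sqrt(2)*t^2 + 72*t + 80*sqrt(2)*t + 192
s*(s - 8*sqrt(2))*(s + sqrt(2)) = s^3 - 7*sqrt(2)*s^2 - 16*s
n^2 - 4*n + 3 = (n - 3)*(n - 1)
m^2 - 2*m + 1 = (m - 1)^2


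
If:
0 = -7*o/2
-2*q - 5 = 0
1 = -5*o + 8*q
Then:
No Solution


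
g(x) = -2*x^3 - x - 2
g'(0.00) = -1.00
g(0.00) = -2.00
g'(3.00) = -55.00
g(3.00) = -59.00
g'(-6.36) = -243.70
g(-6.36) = 518.88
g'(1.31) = -11.30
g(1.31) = -7.81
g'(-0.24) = -1.35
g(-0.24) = -1.73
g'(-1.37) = -12.26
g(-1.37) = 4.51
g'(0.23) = -1.32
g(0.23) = -2.25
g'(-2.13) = -28.22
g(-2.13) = 19.46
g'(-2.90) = -51.46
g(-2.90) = 49.68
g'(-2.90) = -51.46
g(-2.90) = 49.68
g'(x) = -6*x^2 - 1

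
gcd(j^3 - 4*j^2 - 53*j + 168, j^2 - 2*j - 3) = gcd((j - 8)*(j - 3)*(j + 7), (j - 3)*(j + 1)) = j - 3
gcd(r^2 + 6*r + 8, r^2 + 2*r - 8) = r + 4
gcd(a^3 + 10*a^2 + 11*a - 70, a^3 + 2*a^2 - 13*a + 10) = a^2 + 3*a - 10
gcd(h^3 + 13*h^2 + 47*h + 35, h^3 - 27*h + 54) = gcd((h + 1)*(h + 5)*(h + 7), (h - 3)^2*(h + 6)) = 1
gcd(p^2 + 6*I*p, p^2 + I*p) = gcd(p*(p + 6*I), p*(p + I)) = p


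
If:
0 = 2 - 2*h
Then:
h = 1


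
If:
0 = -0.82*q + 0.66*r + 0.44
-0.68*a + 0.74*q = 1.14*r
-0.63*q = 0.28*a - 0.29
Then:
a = 1.18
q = -0.07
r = -0.75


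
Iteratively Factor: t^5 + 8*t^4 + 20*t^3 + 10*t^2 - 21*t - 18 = (t + 1)*(t^4 + 7*t^3 + 13*t^2 - 3*t - 18) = (t + 1)*(t + 3)*(t^3 + 4*t^2 + t - 6) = (t - 1)*(t + 1)*(t + 3)*(t^2 + 5*t + 6) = (t - 1)*(t + 1)*(t + 2)*(t + 3)*(t + 3)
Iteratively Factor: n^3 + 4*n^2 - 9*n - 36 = (n + 4)*(n^2 - 9) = (n - 3)*(n + 4)*(n + 3)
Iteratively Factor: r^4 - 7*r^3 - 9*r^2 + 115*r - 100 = (r + 4)*(r^3 - 11*r^2 + 35*r - 25) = (r - 5)*(r + 4)*(r^2 - 6*r + 5) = (r - 5)^2*(r + 4)*(r - 1)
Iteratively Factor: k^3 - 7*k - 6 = (k + 2)*(k^2 - 2*k - 3) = (k + 1)*(k + 2)*(k - 3)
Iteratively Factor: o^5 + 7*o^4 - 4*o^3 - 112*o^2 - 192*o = (o + 3)*(o^4 + 4*o^3 - 16*o^2 - 64*o) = (o - 4)*(o + 3)*(o^3 + 8*o^2 + 16*o) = o*(o - 4)*(o + 3)*(o^2 + 8*o + 16) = o*(o - 4)*(o + 3)*(o + 4)*(o + 4)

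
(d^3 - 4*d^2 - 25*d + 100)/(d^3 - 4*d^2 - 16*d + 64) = (d^2 - 25)/(d^2 - 16)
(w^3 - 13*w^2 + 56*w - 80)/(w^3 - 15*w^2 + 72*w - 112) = (w - 5)/(w - 7)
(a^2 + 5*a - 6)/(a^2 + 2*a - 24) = (a - 1)/(a - 4)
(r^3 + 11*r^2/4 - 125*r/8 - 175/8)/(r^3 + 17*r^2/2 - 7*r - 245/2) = (r + 5/4)/(r + 7)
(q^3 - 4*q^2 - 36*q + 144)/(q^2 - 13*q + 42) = (q^2 + 2*q - 24)/(q - 7)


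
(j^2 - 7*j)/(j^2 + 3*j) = (j - 7)/(j + 3)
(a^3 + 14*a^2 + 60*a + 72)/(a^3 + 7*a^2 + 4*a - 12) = (a + 6)/(a - 1)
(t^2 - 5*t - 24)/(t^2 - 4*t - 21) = (t - 8)/(t - 7)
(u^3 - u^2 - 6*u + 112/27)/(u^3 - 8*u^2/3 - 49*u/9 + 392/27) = (3*u - 2)/(3*u - 7)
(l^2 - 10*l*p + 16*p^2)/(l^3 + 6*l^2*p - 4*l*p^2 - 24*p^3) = (l - 8*p)/(l^2 + 8*l*p + 12*p^2)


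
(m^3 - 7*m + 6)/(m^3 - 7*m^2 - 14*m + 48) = (m - 1)/(m - 8)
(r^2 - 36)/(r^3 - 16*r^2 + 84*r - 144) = (r + 6)/(r^2 - 10*r + 24)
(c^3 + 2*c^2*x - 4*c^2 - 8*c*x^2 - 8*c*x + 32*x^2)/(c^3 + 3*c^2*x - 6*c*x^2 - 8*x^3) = (c - 4)/(c + x)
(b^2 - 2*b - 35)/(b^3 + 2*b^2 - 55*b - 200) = (b - 7)/(b^2 - 3*b - 40)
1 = 1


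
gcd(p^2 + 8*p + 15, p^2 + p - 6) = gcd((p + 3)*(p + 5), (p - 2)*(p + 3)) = p + 3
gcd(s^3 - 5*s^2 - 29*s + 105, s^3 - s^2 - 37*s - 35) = s^2 - 2*s - 35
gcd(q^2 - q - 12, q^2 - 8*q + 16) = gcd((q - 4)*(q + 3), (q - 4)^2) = q - 4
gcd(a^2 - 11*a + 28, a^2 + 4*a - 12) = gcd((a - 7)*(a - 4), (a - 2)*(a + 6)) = 1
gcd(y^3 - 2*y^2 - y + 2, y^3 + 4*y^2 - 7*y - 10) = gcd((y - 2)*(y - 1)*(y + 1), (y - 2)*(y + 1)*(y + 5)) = y^2 - y - 2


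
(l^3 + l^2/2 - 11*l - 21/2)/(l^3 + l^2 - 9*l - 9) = (l - 7/2)/(l - 3)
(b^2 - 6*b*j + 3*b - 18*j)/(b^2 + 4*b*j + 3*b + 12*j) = (b - 6*j)/(b + 4*j)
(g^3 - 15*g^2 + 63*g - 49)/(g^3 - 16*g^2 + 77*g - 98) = (g - 1)/(g - 2)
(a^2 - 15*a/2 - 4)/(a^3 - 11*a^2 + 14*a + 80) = (a + 1/2)/(a^2 - 3*a - 10)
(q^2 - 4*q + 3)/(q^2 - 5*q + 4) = (q - 3)/(q - 4)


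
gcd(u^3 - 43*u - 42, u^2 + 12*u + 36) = u + 6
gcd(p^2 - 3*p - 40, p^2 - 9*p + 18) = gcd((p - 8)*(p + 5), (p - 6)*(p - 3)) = 1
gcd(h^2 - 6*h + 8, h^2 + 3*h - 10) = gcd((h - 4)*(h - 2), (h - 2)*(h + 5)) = h - 2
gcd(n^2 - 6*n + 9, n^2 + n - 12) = n - 3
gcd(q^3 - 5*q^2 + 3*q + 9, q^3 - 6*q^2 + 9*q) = q^2 - 6*q + 9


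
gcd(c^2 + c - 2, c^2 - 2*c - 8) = c + 2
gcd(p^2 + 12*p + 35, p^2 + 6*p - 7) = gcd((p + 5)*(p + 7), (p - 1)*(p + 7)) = p + 7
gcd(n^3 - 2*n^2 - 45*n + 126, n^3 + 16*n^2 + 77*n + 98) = n + 7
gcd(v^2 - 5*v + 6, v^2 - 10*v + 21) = v - 3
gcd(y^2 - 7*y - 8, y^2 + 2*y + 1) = y + 1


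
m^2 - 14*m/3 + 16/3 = (m - 8/3)*(m - 2)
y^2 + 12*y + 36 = (y + 6)^2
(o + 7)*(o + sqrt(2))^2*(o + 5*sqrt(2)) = o^4 + 7*o^3 + 7*sqrt(2)*o^3 + 22*o^2 + 49*sqrt(2)*o^2 + 10*sqrt(2)*o + 154*o + 70*sqrt(2)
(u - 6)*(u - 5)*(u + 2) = u^3 - 9*u^2 + 8*u + 60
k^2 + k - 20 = (k - 4)*(k + 5)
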